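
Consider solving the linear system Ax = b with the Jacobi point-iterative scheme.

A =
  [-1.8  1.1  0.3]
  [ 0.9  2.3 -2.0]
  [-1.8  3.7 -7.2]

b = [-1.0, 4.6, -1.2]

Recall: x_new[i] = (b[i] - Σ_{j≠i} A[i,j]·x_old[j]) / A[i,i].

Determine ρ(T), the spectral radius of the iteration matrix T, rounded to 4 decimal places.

0.6497

Write A = D+L+U with D = diag(-1.8, 2.3, -7.2).
Jacobi T = -D⁻¹(L+U): T[1,2] = -(-2)/(2.3) = +0.8696; T[1,1] = 0.
  T[0,:] = [+0.0000  +0.6111  +0.1667]
  T[1,:] = [-0.3913  +0.0000  +0.8696]
  T[2,:] = [-0.2500  +0.5139  +0.0000]
|roots of det(T-λI)|: 0.6497, 0.5060, 0.5060.
spectral radius ρ = 0.6497; 0.6497 < 1 ⇒ converges.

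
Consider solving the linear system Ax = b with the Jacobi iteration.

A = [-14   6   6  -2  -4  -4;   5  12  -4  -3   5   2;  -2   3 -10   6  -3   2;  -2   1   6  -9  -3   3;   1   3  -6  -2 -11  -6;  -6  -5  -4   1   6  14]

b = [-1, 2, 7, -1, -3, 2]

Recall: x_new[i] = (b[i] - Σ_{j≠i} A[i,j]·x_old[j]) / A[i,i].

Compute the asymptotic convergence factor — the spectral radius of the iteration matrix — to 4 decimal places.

Let D = diag(-14, 12, -10, -9, -11, 14); L, U the strict triangles.
Jacobi T = -D⁻¹(L+U): T[0,2] = -(6)/(-14) = +0.4286; T[0,0] = 0.
  T[0,:] = [+0.0000  +0.4286  +0.4286  -0.1429  -0.2857  -0.2857]
  T[1,:] = [-0.4167  +0.0000  +0.3333  +0.2500  -0.4167  -0.1667]
  T[2,:] = [-0.2000  +0.3000  +0.0000  +0.6000  -0.3000  +0.2000]
  T[3,:] = [-0.2222  +0.1111  +0.6667  +0.0000  -0.3333  +0.3333]
  T[4,:] = [+0.0909  +0.2727  -0.5455  -0.1818  +0.0000  -0.5455]
  T[5,:] = [+0.4286  +0.3571  +0.2857  -0.0714  -0.4286  +0.0000]
|eigenvalues of T|: 1.1448, 0.6301, 0.6275, 0.6275, 0.2682, 0.2682.
ρ = 1.1448; 1.1448 > 1 ⇒ diverges.

1.1448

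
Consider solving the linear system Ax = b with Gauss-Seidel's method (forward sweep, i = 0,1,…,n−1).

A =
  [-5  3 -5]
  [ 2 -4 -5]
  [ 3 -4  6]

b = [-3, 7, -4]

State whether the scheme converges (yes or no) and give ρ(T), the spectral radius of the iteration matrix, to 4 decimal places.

Diagonal D = diag(-5, -4, 6); L, U strict lower/upper.
T_GS = -(D+L)⁻¹U: row 0 first, T[0,2] = -(-5)/(-5) = -1.0000; later rows by forward substitution.
  T[0,:] = [+0.0000, +0.6000, -1.0000]
  T[1,:] = [+0.0000, +0.3000, -1.7500]
  T[2,:] = [+0.0000, -0.1000, -0.6667]
|λ(T)| sorted: 0.8226, 0.4559, 0.0000.
spectral radius ρ = 0.8226; 0.8226 < 1 ⇒ converges.

yes, ρ = 0.8226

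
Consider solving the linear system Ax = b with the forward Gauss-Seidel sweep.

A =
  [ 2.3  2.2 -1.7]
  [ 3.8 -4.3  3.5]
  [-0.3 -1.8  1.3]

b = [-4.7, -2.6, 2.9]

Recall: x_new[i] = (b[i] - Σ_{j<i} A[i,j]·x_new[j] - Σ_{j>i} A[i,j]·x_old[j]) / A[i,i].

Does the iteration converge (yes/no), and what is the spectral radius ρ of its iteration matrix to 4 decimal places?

no, ρ = 1.2080

Write A = D+L+U with D = diag(2.3, -4.3, 1.3).
T_GS = -(D+L)⁻¹U: row 0 first, T[0,1] = -(2.2)/(2.3) = -0.9565; later rows by forward substitution.
  T[0,:] = [+0.0000  -0.9565  +0.7391]
  T[1,:] = [+0.0000  -0.8453  +1.4671]
  T[2,:] = [+0.0000  -1.3911  +2.2020]
|roots of det(T-λI)|: 1.2080, 0.1487, 0.0000.
ρ(T) = max|λ| = 1.2080; 1.2080 > 1: divergent.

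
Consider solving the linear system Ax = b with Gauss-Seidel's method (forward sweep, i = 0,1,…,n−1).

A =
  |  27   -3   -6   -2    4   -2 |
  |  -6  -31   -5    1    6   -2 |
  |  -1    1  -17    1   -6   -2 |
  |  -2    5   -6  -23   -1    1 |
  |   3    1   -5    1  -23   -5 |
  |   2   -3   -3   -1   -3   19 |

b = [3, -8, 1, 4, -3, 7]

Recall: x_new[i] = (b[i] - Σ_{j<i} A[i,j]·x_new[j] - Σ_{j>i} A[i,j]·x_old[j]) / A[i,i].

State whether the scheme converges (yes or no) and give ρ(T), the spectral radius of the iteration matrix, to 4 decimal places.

Write A = D+L+U with D = diag(27, -31, -17, -23, -23, 19).
T_GS = -(D+L)⁻¹U: row 0 first, T[0,1] = -(-3)/(27) = +0.1111; later rows by forward substitution.
  T[0,:] = [+0.0000, +0.1111, +0.2222, +0.0741, -0.1481, +0.0741]
  T[1,:] = [+0.0000, -0.0215, -0.2043, +0.0179, +0.2222, -0.0789]
  T[2,:] = [+0.0000, -0.0078, -0.0251, +0.0555, -0.3312, -0.1266]
  T[3,:] = [+0.0000, -0.0123, -0.0572, -0.0170, +0.1041, +0.0529]
  T[4,:] = [+0.0000, +0.0147, +0.0231, -0.0024, +0.0669, -0.1813]
  T[5,:] = [+0.0000, -0.0146, -0.0590, +0.0025, +0.0144, -0.0661]
|roots of det(T-λI)|: 0.1891, 0.1321, 0.1321, 0.0585, 0.0054, 0.0000.
ρ = 0.1891; 0.1891 < 1 ⇒ converges.

yes, ρ = 0.1891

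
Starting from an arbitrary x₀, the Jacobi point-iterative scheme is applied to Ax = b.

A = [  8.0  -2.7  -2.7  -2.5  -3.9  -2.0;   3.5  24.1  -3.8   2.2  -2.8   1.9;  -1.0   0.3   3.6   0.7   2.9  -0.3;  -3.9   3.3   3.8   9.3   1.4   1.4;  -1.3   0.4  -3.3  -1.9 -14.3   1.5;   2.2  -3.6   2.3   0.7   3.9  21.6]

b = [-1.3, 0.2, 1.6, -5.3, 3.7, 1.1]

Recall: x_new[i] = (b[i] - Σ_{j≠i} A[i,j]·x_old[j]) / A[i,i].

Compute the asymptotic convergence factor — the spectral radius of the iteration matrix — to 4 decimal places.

0.7521

Write A = D+L+U with D = diag(8, 24.1, 3.6, 9.3, -14.3, 21.6).
Jacobi: T = -D⁻¹(L+U), T[0,4] = -(-3.9)/(8) = +0.4875; T[0,0] = 0.
  T[0,:] = [+0.0000, +0.3375, +0.3375, +0.3125, +0.4875, +0.2500]
  T[1,:] = [-0.1452, +0.0000, +0.1577, -0.0913, +0.1162, -0.0788]
  T[2,:] = [+0.2778, -0.0833, +0.0000, -0.1944, -0.8056, +0.0833]
  T[3,:] = [+0.4194, -0.3548, -0.4086, +0.0000, -0.1505, -0.1505]
  T[4,:] = [-0.0909, +0.0280, -0.2308, -0.1329, +0.0000, +0.1049]
  T[5,:] = [-0.1019, +0.1667, -0.1065, -0.0324, -0.1806, +0.0000]
|roots of det(T-λI)|: 0.7521, 0.3637, 0.2890, 0.2890, 0.2019, 0.2019.
ρ = 0.7521; 0.7521 < 1 ⇒ converges.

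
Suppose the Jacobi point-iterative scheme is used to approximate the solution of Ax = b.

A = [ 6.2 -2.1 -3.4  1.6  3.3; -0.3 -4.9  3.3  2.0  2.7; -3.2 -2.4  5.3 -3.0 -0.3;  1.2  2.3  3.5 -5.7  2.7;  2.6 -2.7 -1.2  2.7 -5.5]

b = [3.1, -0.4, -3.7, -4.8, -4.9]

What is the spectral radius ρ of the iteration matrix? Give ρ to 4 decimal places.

Write A = D+L+U with D = diag(6.2, -4.9, 5.3, -5.7, -5.5).
Jacobi: T = -D⁻¹(L+U), T[1,0] = -(-0.3)/(-4.9) = -0.0612; T[1,1] = 0.
  T[0,:] = [+0.0000, +0.3387, +0.5484, -0.2581, -0.5323]
  T[1,:] = [-0.0612, +0.0000, +0.6735, +0.4082, +0.5510]
  T[2,:] = [+0.6038, +0.4528, +0.0000, +0.5660, +0.0566]
  T[3,:] = [+0.2105, +0.4035, +0.6140, +0.0000, +0.4737]
  T[4,:] = [+0.4727, -0.4909, -0.2182, +0.4909, +0.0000]
moduli |λ_i(T)| = 1.1975, 0.7853, 0.6168, 0.6168, 0.4957.
ρ(T) = max|λ| = 1.1975; 1.1975 > 1 ⇒ diverges.

1.1975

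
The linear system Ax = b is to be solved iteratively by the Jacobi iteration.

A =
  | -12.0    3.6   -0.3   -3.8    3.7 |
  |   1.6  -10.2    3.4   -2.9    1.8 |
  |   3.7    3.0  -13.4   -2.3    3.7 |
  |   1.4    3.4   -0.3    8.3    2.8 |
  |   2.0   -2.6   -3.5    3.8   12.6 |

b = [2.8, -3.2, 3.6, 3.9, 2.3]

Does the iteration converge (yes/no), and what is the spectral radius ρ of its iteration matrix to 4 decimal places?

yes, ρ = 0.8507

Diagonal D = diag(-12, -10.2, -13.4, 8.3, 12.6); L, U strict lower/upper.
T_J = -D⁻¹(L+U): T[4,0] = -(2)/(12.6) = -0.1587; T[4,4] = 0.
  T[0,:] = [+0.0000 +0.3000 -0.0250 -0.3167 +0.3083]
  T[1,:] = [+0.1569 +0.0000 +0.3333 -0.2843 +0.1765]
  T[2,:] = [+0.2761 +0.2239 +0.0000 -0.1716 +0.2761]
  T[3,:] = [-0.1687 -0.4096 +0.0361 +0.0000 -0.3373]
  T[4,:] = [-0.1587 +0.2063 +0.2778 -0.3016 +0.0000]
|eigenvalues of T|: 0.8507, 0.4267, 0.2512, 0.2512, 0.1136.
ρ = 0.8507; 0.8507 < 1: convergent.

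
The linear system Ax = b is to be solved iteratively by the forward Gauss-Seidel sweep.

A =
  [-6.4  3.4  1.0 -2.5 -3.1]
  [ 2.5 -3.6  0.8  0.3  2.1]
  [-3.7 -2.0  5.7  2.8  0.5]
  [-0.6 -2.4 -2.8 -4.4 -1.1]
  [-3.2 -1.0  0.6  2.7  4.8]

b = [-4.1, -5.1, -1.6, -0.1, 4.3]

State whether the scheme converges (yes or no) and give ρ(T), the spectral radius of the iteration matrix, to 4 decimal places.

Split A = D + L + U, D = diag(-6.4, -3.6, 5.7, -4.4, 4.8).
T_GS = -(D+L)⁻¹U: row 0 first, T[0,3] = -(-2.5)/(-6.4) = -0.3906; later rows by forward substitution.
  T[0,:] = [+0.0000 +0.5312 +0.1562 -0.3906 -0.4844]
  T[1,:] = [+0.0000 +0.3689 +0.3307 -0.1879 +0.2470]
  T[2,:] = [+0.0000 +0.4743 +0.2175 -0.8107 -0.3155]
  T[3,:] = [+0.0000 -0.5755 -0.3401 +0.6717 -0.1179]
  T[4,:] = [+0.0000 +0.6955 +0.3372 -0.5761 -0.1657]
|eigenvalues of T|: 1.3776, 0.3759, 0.1366, 0.1366, 0.0000.
ρ(T) = max|λ| = 1.3776; 1.3776 > 1 ⇒ diverges.

no, ρ = 1.3776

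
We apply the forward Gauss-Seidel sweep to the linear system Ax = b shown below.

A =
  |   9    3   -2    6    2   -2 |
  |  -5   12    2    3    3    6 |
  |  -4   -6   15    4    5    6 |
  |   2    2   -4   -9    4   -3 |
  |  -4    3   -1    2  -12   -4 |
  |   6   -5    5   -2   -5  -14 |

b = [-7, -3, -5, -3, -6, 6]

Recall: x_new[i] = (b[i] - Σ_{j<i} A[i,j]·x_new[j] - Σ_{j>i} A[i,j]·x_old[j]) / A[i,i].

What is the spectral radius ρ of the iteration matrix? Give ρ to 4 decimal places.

0.8491

Write A = D+L+U with D = diag(9, 12, 15, -9, -12, -14).
Gauss-Seidel: T = -(D+L)⁻¹U, row 0 first, T[0,3] = -(6)/(9) = -0.6667; later rows by forward substitution.
  T[0,:] = [+0.0000, -0.3333, +0.2222, -0.6667, -0.2222, +0.2222]
  T[1,:] = [+0.0000, -0.1389, -0.0741, -0.5278, -0.3426, -0.4074]
  T[2,:] = [+0.0000, -0.1444, +0.0296, -0.6556, -0.5296, -0.5037]
  T[3,:] = [+0.0000, -0.0407, +0.0198, +0.0259, +0.5543, -0.1506]
  T[4,:] = [+0.0000, +0.0816, -0.0918, +0.1492, +0.1249, -0.4924]
  T[5,:] = [+0.0000, -0.1682, +0.1622, -0.3883, -0.2859, +0.2582]
|roots of det(T-λI)|: 0.8491, 0.2364, 0.2364, 0.1408, 0.1408, 0.0000.
spectral radius ρ = 0.8491; 0.8491 < 1: convergent.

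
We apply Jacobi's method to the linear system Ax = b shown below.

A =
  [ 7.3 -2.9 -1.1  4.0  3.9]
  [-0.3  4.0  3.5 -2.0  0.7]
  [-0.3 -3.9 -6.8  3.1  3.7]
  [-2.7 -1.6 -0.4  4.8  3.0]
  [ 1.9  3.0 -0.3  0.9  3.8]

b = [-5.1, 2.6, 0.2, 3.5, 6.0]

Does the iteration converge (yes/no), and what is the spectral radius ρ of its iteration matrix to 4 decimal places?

no, ρ = 1.1862

Write A = D+L+U with D = diag(7.3, 4, -6.8, 4.8, 3.8).
T_J = -D⁻¹(L+U): T[3,4] = -(3)/(4.8) = -0.6250; T[3,3] = 0.
  T[0,:] = [+0.0000 +0.3973 +0.1507 -0.5479 -0.5342]
  T[1,:] = [+0.0750 +0.0000 -0.8750 +0.5000 -0.1750]
  T[2,:] = [-0.0441 -0.5735 +0.0000 +0.4559 +0.5441]
  T[3,:] = [+0.5625 +0.3333 +0.0833 +0.0000 -0.6250]
  T[4,:] = [-0.5000 -0.7895 +0.0789 -0.2368 +0.0000]
|eigenvalues of T|: 1.1862, 0.7539, 0.7539, 0.1028, 0.1028.
ρ = 1.1862; 1.1862 > 1 ⇒ diverges.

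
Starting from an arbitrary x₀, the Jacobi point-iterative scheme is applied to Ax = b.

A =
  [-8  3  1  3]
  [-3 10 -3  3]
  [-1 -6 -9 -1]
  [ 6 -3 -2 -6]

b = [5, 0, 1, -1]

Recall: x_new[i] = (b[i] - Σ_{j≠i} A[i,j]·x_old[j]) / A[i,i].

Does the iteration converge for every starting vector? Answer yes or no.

Let D = diag(-8, 10, -9, -6); L, U the strict triangles.
Jacobi: T = -D⁻¹(L+U), T[0,2] = -(1)/(-8) = +0.1250; T[0,0] = 0.
  T[0,:] = [+0.0000  +0.3750  +0.1250  +0.3750]
  T[1,:] = [+0.3000  +0.0000  +0.3000  -0.3000]
  T[2,:] = [-0.1111  -0.6667  +0.0000  -0.1111]
  T[3,:] = [+1.0000  -0.5000  -0.3333  +0.0000]
|roots of det(T-λI)|: 0.9315, 0.5947, 0.4548, 0.4548.
ρ = 0.9315; 0.9315 < 1, so it converges for any x₀.

yes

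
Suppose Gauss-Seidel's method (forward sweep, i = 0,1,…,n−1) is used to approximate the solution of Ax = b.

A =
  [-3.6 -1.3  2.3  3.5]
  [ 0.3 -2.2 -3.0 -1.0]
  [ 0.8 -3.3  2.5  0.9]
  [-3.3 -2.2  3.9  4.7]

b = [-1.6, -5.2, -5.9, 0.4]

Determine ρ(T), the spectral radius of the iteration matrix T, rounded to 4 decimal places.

A = D + L + U where D = diag(-3.6, -2.2, 2.5, 4.7).
GS T = -(D+L)⁻¹U: row 0 first, T[0,3] = -(3.5)/(-3.6) = +0.9722; later rows by forward substitution.
  T[0,:] = [+0.0000 -0.3611 +0.6389 +0.9722]
  T[1,:] = [+0.0000 -0.0492 -1.2765 -0.3220]
  T[2,:] = [+0.0000 +0.0506 -1.8894 -1.0961]
  T[3,:] = [+0.0000 -0.3185 +1.4189 +1.4415]
moduli |λ_i(T)| = 1.4039, 0.7952, 0.1115, 0.0000.
ρ(T) = max|λ| = 1.4039; 1.4039 > 1, so it fails to converge.

1.4039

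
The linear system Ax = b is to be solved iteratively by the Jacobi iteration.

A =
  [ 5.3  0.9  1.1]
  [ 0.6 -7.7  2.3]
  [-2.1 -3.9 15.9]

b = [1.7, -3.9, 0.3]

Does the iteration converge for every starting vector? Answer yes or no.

yes

A = D + L + U where D = diag(5.3, -7.7, 15.9).
Jacobi: T = -D⁻¹(L+U), T[1,0] = -(0.6)/(-7.7) = +0.0779; T[1,1] = 0.
  T[0,:] = [+0.0000 -0.1698 -0.2075]
  T[1,:] = [+0.0779 +0.0000 +0.2987]
  T[2,:] = [+0.1321 +0.2453 +0.0000]
|λ(T)| sorted: 0.2689, 0.1992, 0.1992.
spectral radius ρ = 0.2689; 0.2689 < 1 ⇒ converges.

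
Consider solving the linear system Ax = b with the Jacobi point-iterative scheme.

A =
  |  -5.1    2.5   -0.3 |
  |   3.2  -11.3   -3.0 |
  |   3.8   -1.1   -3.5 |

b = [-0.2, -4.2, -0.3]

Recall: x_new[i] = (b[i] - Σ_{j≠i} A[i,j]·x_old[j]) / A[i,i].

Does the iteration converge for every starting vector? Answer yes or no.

Diagonal D = diag(-5.1, -11.3, -3.5); L, U strict lower/upper.
T_J = -D⁻¹(L+U): T[0,1] = -(2.5)/(-5.1) = +0.4902; T[0,0] = 0.
  T[0,:] = [+0.0000 +0.4902 -0.0588]
  T[1,:] = [+0.2832 +0.0000 -0.2655]
  T[2,:] = [+1.0857 -0.3143 +0.0000]
moduli |λ_i(T)| = 0.6159, 0.4700, 0.4700.
ρ(T) = max|λ| = 0.6159; 0.6159 < 1: convergent.

yes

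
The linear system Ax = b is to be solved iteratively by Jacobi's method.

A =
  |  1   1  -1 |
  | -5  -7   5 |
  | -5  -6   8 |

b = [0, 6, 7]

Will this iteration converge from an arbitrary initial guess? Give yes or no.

no

Let D = diag(1, -7, 8); L, U the strict triangles.
Jacobi: T = -D⁻¹(L+U), T[2,1] = -(-6)/(8) = +0.7500; T[2,2] = 0.
  T[0,:] = [+0.0000  -1.0000  +1.0000]
  T[1,:] = [-0.7143  +0.0000  +0.7143]
  T[2,:] = [+0.6250  +0.7500  +0.0000]
|eigenvalues of T|: 1.5801, 0.8406, 0.7394.
ρ(T) = max|λ| = 1.5801; 1.5801 > 1, so it fails to converge.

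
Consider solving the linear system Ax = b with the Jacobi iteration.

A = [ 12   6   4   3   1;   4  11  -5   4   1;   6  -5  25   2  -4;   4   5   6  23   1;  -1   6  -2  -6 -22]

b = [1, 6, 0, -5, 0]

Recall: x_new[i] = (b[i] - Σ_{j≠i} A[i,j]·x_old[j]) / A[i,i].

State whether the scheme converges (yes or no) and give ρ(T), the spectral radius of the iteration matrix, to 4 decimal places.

A = D + L + U where D = diag(12, 11, 25, 23, -22).
T_J = -D⁻¹(L+U): T[0,1] = -(6)/(12) = -0.5000; T[0,0] = 0.
  T[0,:] = [+0.0000  -0.5000  -0.3333  -0.2500  -0.0833]
  T[1,:] = [-0.3636  +0.0000  +0.4545  -0.3636  -0.0909]
  T[2,:] = [-0.2400  +0.2000  +0.0000  -0.0800  +0.1600]
  T[3,:] = [-0.1739  -0.2174  -0.2609  +0.0000  -0.0435]
  T[4,:] = [-0.0455  +0.2727  -0.0909  -0.2727  +0.0000]
eigenvalue magnitudes: 0.7427, 0.6306, 0.2674, 0.2674, 0.2013.
ρ = 0.7427; 0.7427 < 1: convergent.

yes, ρ = 0.7427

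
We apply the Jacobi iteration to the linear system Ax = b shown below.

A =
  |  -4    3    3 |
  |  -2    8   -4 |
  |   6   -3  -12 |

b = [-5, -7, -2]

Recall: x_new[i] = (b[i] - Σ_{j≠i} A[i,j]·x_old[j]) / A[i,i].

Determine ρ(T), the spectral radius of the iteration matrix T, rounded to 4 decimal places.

Write A = D+L+U with D = diag(-4, 8, -12).
Jacobi T = -D⁻¹(L+U): T[0,2] = -(3)/(-4) = +0.7500; T[0,0] = 0.
  T[0,:] = [+0.0000, +0.7500, +0.7500]
  T[1,:] = [+0.2500, +0.0000, +0.5000]
  T[2,:] = [+0.5000, -0.2500, +0.0000]
eigenvalue magnitudes: 0.7852, 0.4232, 0.4232.
ρ = 0.7852; 0.7852 < 1 ⇒ converges.

0.7852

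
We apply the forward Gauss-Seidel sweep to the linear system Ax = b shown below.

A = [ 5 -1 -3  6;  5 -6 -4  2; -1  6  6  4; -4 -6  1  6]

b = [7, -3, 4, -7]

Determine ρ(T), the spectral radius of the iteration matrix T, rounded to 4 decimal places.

1.2406

Let D = diag(5, -6, 6, 6); L, U the strict triangles.
Gauss-Seidel: T = -(D+L)⁻¹U, row 0 first, T[0,1] = -(-1)/(5) = +0.2000; later rows by forward substitution.
  T[0,:] = [+0.0000  +0.2000  +0.6000  -1.2000]
  T[1,:] = [+0.0000  +0.1667  -0.1667  -0.6667]
  T[2,:] = [+0.0000  -0.1333  +0.2667  -0.2000]
  T[3,:] = [+0.0000  +0.3222  +0.1889  -1.4333]
|eigenvalues of T|: 1.2406, 0.3698, 0.1292, 0.0000.
ρ(T) = max|λ| = 1.2406; 1.2406 > 1, so it fails to converge.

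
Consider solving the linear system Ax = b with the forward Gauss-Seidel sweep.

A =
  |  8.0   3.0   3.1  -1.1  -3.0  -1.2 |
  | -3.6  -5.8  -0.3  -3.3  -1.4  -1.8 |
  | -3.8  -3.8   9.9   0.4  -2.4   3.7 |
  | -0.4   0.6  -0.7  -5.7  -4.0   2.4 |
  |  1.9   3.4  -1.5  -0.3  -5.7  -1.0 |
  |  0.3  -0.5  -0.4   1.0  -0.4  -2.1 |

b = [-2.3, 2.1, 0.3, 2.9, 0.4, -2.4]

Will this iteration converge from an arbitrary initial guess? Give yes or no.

yes

Let D = diag(8, -5.8, 9.9, -5.7, -5.7, -2.1); L, U the strict triangles.
GS T = -(D+L)⁻¹U: row 0 first, T[0,1] = -(3)/(8) = -0.3750; later rows by forward substitution.
  T[0,:] = [+0.0000 -0.3750 -0.3875 +0.1375 +0.3750 +0.1500]
  T[1,:] = [+0.0000 +0.2328 +0.1888 -0.6543 -0.4741 -0.4034]
  T[2,:] = [+0.0000 -0.0546 -0.0763 -0.2388 +0.2044 -0.4710]
  T[3,:] = [+0.0000 +0.0575 +0.0564 -0.0492 -0.8031 +0.4259]
  T[4,:] = [+0.0000 +0.0252 +0.0005 -0.2790 -0.1693 -0.2646]
  T[5,:] = [+0.0000 -0.0760 -0.0590 +0.2506 -0.2226 +0.4604]
|eigenvalues of T|: 0.8877, 0.5232, 0.0694, 0.0694, 0.0062, 0.0000.
spectral radius ρ = 0.8877; 0.8877 < 1 ⇒ converges.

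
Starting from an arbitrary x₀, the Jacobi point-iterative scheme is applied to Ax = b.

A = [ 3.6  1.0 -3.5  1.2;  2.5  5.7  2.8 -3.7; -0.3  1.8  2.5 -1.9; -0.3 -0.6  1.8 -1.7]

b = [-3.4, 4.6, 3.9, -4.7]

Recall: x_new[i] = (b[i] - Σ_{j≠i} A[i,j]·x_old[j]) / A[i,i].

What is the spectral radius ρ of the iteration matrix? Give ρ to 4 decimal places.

Diagonal D = diag(3.6, 5.7, 2.5, -1.7); L, U strict lower/upper.
Jacobi: T = -D⁻¹(L+U), T[2,0] = -(-0.3)/(2.5) = +0.1200; T[2,2] = 0.
  T[0,:] = [+0.0000, -0.2778, +0.9722, -0.3333]
  T[1,:] = [-0.4386, +0.0000, -0.4912, +0.6491]
  T[2,:] = [+0.1200, -0.7200, +0.0000, +0.7600]
  T[3,:] = [-0.1765, -0.3529, +1.0588, +0.0000]
|eigenvalues of T|: 1.1759, 0.9607, 0.3569, 0.1417.
ρ(T) = max|λ| = 1.1759; 1.1759 > 1, so it fails to converge.

1.1759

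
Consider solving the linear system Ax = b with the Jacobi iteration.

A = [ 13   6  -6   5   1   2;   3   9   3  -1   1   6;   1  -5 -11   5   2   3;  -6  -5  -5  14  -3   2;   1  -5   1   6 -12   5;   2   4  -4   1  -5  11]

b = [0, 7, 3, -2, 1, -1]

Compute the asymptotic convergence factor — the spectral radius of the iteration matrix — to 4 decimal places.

1.1257

Write A = D+L+U with D = diag(13, 9, -11, 14, -12, 11).
T_J = -D⁻¹(L+U): T[3,0] = -(-6)/(14) = +0.4286; T[3,3] = 0.
  T[0,:] = [+0.0000, -0.4615, +0.4615, -0.3846, -0.0769, -0.1538]
  T[1,:] = [-0.3333, +0.0000, -0.3333, +0.1111, -0.1111, -0.6667]
  T[2,:] = [+0.0909, -0.4545, +0.0000, +0.4545, +0.1818, +0.2727]
  T[3,:] = [+0.4286, +0.3571, +0.3571, +0.0000, +0.2143, -0.1429]
  T[4,:] = [+0.0833, -0.4167, +0.0833, +0.5000, +0.0000, +0.4167]
  T[5,:] = [-0.1818, -0.3636, +0.3636, -0.0909, +0.4545, +0.0000]
|λ(T)| sorted: 1.1257, 0.8290, 0.8290, 0.4115, 0.4115, 0.1682.
ρ = 1.1257; 1.1257 > 1, so it fails to converge.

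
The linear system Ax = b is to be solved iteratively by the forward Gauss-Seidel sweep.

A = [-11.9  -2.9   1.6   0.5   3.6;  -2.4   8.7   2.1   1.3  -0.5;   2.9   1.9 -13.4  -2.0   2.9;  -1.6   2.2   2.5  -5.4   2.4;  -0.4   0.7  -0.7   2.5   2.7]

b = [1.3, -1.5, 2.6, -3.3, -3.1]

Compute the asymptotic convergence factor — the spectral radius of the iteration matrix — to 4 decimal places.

0.6875

A = D + L + U where D = diag(-11.9, 8.7, -13.4, -5.4, 2.7).
GS T = -(D+L)⁻¹U: row 0 first, T[0,1] = -(-2.9)/(-11.9) = -0.2437; later rows by forward substitution.
  T[0,:] = [+0.0000  -0.2437  +0.1345  +0.0420  +0.3025]
  T[1,:] = [+0.0000  -0.0672  -0.2043  -0.1378  +0.1409]
  T[2,:] = [+0.0000  -0.0623  +0.0001  -0.1597  +0.3019]
  T[3,:] = [+0.0000  +0.0160  -0.1230  -0.1425  +0.5520]
  T[4,:] = [+0.0000  -0.0496  +0.1868  +0.1325  -0.4245]
eigenvalue magnitudes: 0.6875, 0.1365, 0.1304, 0.0472, 0.0000.
spectral radius ρ = 0.6875; 0.6875 < 1, so it converges for any x₀.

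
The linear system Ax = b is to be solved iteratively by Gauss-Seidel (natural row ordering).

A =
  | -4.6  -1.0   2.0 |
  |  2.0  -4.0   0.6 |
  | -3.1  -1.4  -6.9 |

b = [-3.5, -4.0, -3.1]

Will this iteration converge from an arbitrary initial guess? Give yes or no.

Split A = D + L + U, D = diag(-4.6, -4, -6.9).
GS T = -(D+L)⁻¹U: row 0 first, T[0,1] = -(-1)/(-4.6) = -0.2174; later rows by forward substitution.
  T[0,:] = [+0.0000, -0.2174, +0.4348]
  T[1,:] = [+0.0000, -0.1087, +0.3674]
  T[2,:] = [+0.0000, +0.1197, -0.2699]
moduli |λ_i(T)| = 0.4140, 0.0354, 0.0000.
ρ(T) = max|λ| = 0.4140; 0.4140 < 1, so it converges for any x₀.

yes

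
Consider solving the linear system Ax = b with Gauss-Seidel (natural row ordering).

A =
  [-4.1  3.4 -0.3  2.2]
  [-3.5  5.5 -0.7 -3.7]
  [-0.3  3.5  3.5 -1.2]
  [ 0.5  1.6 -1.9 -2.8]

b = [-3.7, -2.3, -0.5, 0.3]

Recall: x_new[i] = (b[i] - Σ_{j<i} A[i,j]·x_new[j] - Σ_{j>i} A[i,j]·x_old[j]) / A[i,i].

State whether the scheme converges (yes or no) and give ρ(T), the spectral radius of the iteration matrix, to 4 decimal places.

Let D = diag(-4.1, 5.5, 3.5, -2.8); L, U the strict triangles.
Gauss-Seidel: T = -(D+L)⁻¹U, row 0 first, T[0,1] = -(3.4)/(-4.1) = +0.8293; later rows by forward substitution.
  T[0,:] = [+0.0000 +0.8293 -0.0732 +0.5366]
  T[1,:] = [+0.0000 +0.5277 +0.0807 +1.0142]
  T[2,:] = [+0.0000 -0.4566 -0.0870 -0.6253]
  T[3,:] = [+0.0000 +0.7595 +0.0921 +1.0997]
|roots of det(T-λI)|: 1.6835, 0.1073, 0.0358, 0.0000.
spectral radius ρ = 1.6835; 1.6835 > 1 ⇒ diverges.

no, ρ = 1.6835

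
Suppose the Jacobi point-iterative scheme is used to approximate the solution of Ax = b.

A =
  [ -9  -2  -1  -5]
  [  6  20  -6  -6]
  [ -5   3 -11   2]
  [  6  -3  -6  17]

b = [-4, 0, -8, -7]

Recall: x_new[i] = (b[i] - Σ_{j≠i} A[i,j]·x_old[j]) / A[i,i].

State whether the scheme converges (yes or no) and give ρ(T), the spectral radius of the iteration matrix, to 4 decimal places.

Write A = D+L+U with D = diag(-9, 20, -11, 17).
Jacobi T = -D⁻¹(L+U): T[3,2] = -(-6)/(17) = +0.3529; T[3,3] = 0.
  T[0,:] = [+0.0000 -0.2222 -0.1111 -0.5556]
  T[1,:] = [-0.3000 +0.0000 +0.3000 +0.3000]
  T[2,:] = [-0.4545 +0.2727 +0.0000 +0.1818]
  T[3,:] = [-0.3529 +0.1765 +0.3529 +0.0000]
|eigenvalues of T|: 0.8936, 0.3938, 0.3938, 0.1852.
ρ(T) = max|λ| = 0.8936; 0.8936 < 1, so it converges for any x₀.

yes, ρ = 0.8936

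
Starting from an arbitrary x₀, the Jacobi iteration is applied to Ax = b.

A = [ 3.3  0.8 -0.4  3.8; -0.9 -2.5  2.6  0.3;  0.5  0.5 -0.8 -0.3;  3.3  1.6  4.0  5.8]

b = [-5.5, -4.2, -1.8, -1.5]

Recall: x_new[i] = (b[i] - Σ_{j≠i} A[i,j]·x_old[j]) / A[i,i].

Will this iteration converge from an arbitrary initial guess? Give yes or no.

no

A = D + L + U where D = diag(3.3, -2.5, -0.8, 5.8).
T_J = -D⁻¹(L+U): T[3,0] = -(3.3)/(5.8) = -0.5690; T[3,3] = 0.
  T[0,:] = [+0.0000 -0.2424 +0.1212 -1.1515]
  T[1,:] = [-0.3600 +0.0000 +1.0400 +0.1200]
  T[2,:] = [+0.6250 +0.6250 +0.0000 -0.3750]
  T[3,:] = [-0.5690 -0.2759 -0.6897 +0.0000]
|λ(T)| sorted: 1.2799, 0.8799, 0.8799, 0.4733.
spectral radius ρ = 1.2799; 1.2799 > 1 ⇒ diverges.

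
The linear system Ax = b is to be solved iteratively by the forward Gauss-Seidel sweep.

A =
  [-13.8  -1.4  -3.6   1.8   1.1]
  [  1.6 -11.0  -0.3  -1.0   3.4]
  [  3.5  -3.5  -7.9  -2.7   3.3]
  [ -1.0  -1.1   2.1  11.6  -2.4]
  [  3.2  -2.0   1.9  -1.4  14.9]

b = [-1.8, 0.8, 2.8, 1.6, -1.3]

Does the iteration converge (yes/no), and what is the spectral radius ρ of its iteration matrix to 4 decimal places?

yes, ρ = 0.2580

Split A = D + L + U, D = diag(-13.8, -11, -7.9, 11.6, 14.9).
T_GS = -(D+L)⁻¹U: row 0 first, T[0,1] = -(-1.4)/(-13.8) = -0.1014; later rows by forward substitution.
  T[0,:] = [+0.0000  -0.1014  -0.2609  +0.1304  +0.0797]
  T[1,:] = [+0.0000  -0.0148  -0.0652  -0.0719  +0.3207]
  T[2,:] = [+0.0000  -0.0384  -0.0867  -0.2521  +0.3110]
  T[3,:] = [+0.0000  -0.0032  -0.0130  +0.0501  +0.1879]
  T[4,:] = [+0.0000  +0.0244  +0.0571  -0.0008  +0.0039]
eigenvalue magnitudes: 0.2580, 0.1301, 0.1301, 0.0096, 0.0000.
ρ(T) = max|λ| = 0.2580; 0.2580 < 1 ⇒ converges.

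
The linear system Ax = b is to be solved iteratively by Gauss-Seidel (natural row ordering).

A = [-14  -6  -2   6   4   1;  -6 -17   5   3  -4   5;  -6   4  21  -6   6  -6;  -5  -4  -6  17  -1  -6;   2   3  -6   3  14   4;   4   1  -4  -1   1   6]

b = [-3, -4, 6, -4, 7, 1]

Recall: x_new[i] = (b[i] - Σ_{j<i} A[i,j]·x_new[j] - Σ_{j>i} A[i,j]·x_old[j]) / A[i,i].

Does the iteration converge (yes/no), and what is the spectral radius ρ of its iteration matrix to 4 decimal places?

Write A = D+L+U with D = diag(-14, -17, 21, 17, 14, 6).
T_GS = -(D+L)⁻¹U: row 0 first, T[0,5] = -(1)/(-14) = +0.0714; later rows by forward substitution.
  T[0,:] = [+0.0000  -0.4286  -0.1429  +0.4286  +0.2857  +0.0714]
  T[1,:] = [+0.0000  +0.1513  +0.3445  +0.0252  -0.3361  +0.2689]
  T[2,:] = [+0.0000  -0.1513  -0.1064  +0.4034  -0.1401  +0.2549]
  T[3,:] = [+0.0000  -0.1438  +0.0015  +0.2743  +0.0143  +0.5272]
  T[4,:] = [+0.0000  -0.0052  -0.0994  +0.0475  -0.0319  -0.3573]
  T[5,:] = [+0.0000  +0.1366  -0.0163  +0.0168  -0.2201  +0.2249]
|roots of det(T-λI)|: 0.5912, 0.3205, 0.2970, 0.2970, 0.0241, 0.0000.
ρ(T) = max|λ| = 0.5912; 0.5912 < 1: convergent.

yes, ρ = 0.5912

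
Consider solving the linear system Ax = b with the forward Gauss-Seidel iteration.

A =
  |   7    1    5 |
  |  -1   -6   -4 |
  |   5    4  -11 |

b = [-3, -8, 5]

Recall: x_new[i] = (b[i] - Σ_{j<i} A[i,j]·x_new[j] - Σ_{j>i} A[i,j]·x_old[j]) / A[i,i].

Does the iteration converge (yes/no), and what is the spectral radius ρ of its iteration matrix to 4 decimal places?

Diagonal D = diag(7, -6, -11); L, U strict lower/upper.
GS T = -(D+L)⁻¹U: row 0 first, T[0,2] = -(5)/(7) = -0.7143; later rows by forward substitution.
  T[0,:] = [+0.0000, -0.1429, -0.7143]
  T[1,:] = [+0.0000, +0.0238, -0.5476]
  T[2,:] = [+0.0000, -0.0563, -0.5238]
|eigenvalues of T|: 0.5753, 0.0753, 0.0000.
ρ = 0.5753; 0.5753 < 1: convergent.

yes, ρ = 0.5753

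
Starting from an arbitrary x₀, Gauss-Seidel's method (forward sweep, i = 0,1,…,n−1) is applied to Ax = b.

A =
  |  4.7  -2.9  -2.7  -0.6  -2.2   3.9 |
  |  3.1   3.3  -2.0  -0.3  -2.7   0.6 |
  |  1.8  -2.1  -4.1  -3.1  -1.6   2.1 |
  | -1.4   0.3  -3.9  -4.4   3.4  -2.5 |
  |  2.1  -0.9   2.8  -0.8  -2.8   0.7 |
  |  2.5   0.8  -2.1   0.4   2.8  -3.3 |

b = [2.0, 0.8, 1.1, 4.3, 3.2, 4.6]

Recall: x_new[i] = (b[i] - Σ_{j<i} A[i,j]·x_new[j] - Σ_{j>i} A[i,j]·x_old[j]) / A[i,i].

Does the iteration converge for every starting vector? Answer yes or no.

no

Split A = D + L + U, D = diag(4.7, 3.3, -4.1, -4.4, -2.8, -3.3).
Gauss-Seidel: T = -(D+L)⁻¹U, row 0 first, T[0,1] = -(-2.9)/(4.7) = +0.6170; later rows by forward substitution.
  T[0,:] = [+0.0000, +0.6170, +0.5745, +0.1277, +0.4681, -0.8298]
  T[1,:] = [+0.0000, -0.5796, +0.0664, -0.0290, +0.3785, +0.5977]
  T[2,:] = [+0.0000, +0.5678, +0.2182, -0.6852, -0.3786, -0.1582]
  T[3,:] = [+0.0000, -0.7391, -0.3717, +0.5647, +0.9852, -0.1232]
  T[4,:] = [+0.0000, +1.4280, +0.7339, -0.7415, -0.4307, -0.6875]
  T[5,:] = [+0.0000, +1.0877, +0.8901, -0.0350, +0.4413, -0.9813]
|roots of det(T-λI)|: 1.4298, 0.5905, 0.5905, 0.5840, 0.1421, 0.0000.
spectral radius ρ = 1.4298; 1.4298 > 1 ⇒ diverges.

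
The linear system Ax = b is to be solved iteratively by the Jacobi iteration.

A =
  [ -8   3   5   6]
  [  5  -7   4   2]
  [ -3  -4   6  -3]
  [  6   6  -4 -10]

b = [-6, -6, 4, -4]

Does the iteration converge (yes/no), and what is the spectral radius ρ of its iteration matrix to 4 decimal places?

no, ρ = 1.4342

Split A = D + L + U, D = diag(-8, -7, 6, -10).
Jacobi T = -D⁻¹(L+U): T[0,1] = -(3)/(-8) = +0.3750; T[0,0] = 0.
  T[0,:] = [+0.0000  +0.3750  +0.6250  +0.7500]
  T[1,:] = [+0.7143  +0.0000  +0.5714  +0.2857]
  T[2,:] = [+0.5000  +0.6667  +0.0000  +0.5000]
  T[3,:] = [+0.6000  +0.6000  -0.4000  +0.0000]
|λ(T)| sorted: 1.4342, 0.7552, 0.7552, 0.0764.
spectral radius ρ = 1.4342; 1.4342 > 1: divergent.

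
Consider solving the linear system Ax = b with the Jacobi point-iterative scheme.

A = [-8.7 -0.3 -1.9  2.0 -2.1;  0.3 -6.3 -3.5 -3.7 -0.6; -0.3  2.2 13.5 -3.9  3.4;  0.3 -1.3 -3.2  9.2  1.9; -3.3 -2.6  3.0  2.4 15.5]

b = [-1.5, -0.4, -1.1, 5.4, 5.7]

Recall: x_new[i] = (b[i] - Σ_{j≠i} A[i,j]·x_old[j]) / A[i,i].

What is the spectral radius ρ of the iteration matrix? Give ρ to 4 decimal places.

A = D + L + U where D = diag(-8.7, -6.3, 13.5, 9.2, 15.5).
Jacobi: T = -D⁻¹(L+U), T[2,4] = -(3.4)/(13.5) = -0.2519; T[2,2] = 0.
  T[0,:] = [+0.0000 -0.0345 -0.2184 +0.2299 -0.2414]
  T[1,:] = [+0.0476 +0.0000 -0.5556 -0.5873 -0.0952]
  T[2,:] = [+0.0222 -0.1630 +0.0000 +0.2889 -0.2519]
  T[3,:] = [-0.0326 +0.1413 +0.3478 +0.0000 -0.2065]
  T[4,:] = [+0.2129 +0.1677 -0.1935 -0.1548 +0.0000]
|eigenvalues of T|: 0.5782, 0.3281, 0.3281, 0.2703, 0.2703.
ρ = 0.5782; 0.5782 < 1: convergent.

0.5782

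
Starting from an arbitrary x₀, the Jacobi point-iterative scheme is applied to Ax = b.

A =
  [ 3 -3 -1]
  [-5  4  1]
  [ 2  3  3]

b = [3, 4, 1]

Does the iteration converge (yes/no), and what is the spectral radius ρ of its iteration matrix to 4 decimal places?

no, ρ = 1.2178

Write A = D+L+U with D = diag(3, 4, 3).
Jacobi T = -D⁻¹(L+U): T[1,2] = -(1)/(4) = -0.2500; T[1,1] = 0.
  T[0,:] = [+0.0000, +1.0000, +0.3333]
  T[1,:] = [+1.2500, +0.0000, -0.2500]
  T[2,:] = [-0.6667, -1.0000, +0.0000]
|roots of det(T-λI)|: 1.2178, 1.0157, 0.2021.
ρ(T) = max|λ| = 1.2178; 1.2178 > 1: divergent.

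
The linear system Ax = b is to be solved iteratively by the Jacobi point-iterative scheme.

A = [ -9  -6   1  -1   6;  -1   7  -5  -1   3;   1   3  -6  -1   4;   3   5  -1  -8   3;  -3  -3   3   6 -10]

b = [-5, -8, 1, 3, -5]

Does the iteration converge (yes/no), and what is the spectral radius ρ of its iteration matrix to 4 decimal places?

Diagonal D = diag(-9, 7, -6, -8, -10); L, U strict lower/upper.
T_J = -D⁻¹(L+U): T[2,1] = -(3)/(-6) = +0.5000; T[2,2] = 0.
  T[0,:] = [+0.0000 -0.6667 +0.1111 -0.1111 +0.6667]
  T[1,:] = [+0.1429 +0.0000 +0.7143 +0.1429 -0.4286]
  T[2,:] = [+0.1667 +0.5000 +0.0000 -0.1667 +0.6667]
  T[3,:] = [+0.3750 +0.6250 -0.1250 +0.0000 +0.3750]
  T[4,:] = [-0.3000 -0.3000 +0.3000 +0.6000 +0.0000]
|λ(T)| sorted: 1.2489, 0.7416, 0.6459, 0.6459, 0.2767.
spectral radius ρ = 1.2489; 1.2489 > 1: divergent.

no, ρ = 1.2489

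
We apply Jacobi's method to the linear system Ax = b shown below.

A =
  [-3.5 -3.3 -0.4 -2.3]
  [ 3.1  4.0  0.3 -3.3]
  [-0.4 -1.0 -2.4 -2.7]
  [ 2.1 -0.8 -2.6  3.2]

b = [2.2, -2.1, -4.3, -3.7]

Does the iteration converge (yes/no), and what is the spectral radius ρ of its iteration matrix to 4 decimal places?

Let D = diag(-3.5, 4, -2.4, 3.2); L, U the strict triangles.
Jacobi: T = -D⁻¹(L+U), T[2,0] = -(-0.4)/(-2.4) = -0.1667; T[2,2] = 0.
  T[0,:] = [+0.0000  -0.9429  -0.1143  -0.6571]
  T[1,:] = [-0.7750  +0.0000  -0.0750  +0.8250]
  T[2,:] = [-0.1667  -0.4167  +0.0000  -1.1250]
  T[3,:] = [-0.6562  +0.2500  +0.8125  +0.0000]
|λ(T)| sorted: 1.1243, 0.9139, 0.7532, 0.7532.
ρ(T) = max|λ| = 1.1243; 1.1243 > 1 ⇒ diverges.

no, ρ = 1.1243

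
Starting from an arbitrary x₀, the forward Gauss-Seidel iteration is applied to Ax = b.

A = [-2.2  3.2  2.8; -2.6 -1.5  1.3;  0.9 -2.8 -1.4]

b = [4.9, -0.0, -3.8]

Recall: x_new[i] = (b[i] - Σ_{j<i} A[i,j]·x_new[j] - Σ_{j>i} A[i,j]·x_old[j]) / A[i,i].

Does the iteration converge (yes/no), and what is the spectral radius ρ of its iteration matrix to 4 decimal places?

no, ρ = 1.5118

Split A = D + L + U, D = diag(-2.2, -1.5, -1.4).
Gauss-Seidel: T = -(D+L)⁻¹U, row 0 first, T[0,2] = -(2.8)/(-2.2) = +1.2727; later rows by forward substitution.
  T[0,:] = [+0.0000, +1.4545, +1.2727]
  T[1,:] = [+0.0000, -2.5212, -1.3394]
  T[2,:] = [+0.0000, +5.9775, +3.4970]
moduli |λ_i(T)| = 1.5118, 0.5360, 0.0000.
ρ = 1.5118; 1.5118 > 1, so it fails to converge.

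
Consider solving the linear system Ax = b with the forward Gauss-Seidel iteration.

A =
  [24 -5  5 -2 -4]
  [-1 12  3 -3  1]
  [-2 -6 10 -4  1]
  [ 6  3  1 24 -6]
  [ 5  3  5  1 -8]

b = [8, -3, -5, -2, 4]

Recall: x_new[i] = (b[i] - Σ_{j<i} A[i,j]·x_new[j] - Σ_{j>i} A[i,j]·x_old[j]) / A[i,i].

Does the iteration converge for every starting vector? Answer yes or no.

Let D = diag(24, 12, 10, 24, -8); L, U the strict triangles.
GS T = -(D+L)⁻¹U: row 0 first, T[0,4] = -(-4)/(24) = +0.1667; later rows by forward substitution.
  T[0,:] = [+0.0000  +0.2083  -0.2083  +0.0833  +0.1667]
  T[1,:] = [+0.0000  +0.0174  -0.2674  +0.2569  -0.0694]
  T[2,:] = [+0.0000  +0.0521  -0.2021  +0.5708  -0.1083]
  T[3,:] = [+0.0000  -0.0564  +0.0939  -0.0767  +0.2215]
  T[4,:] = [+0.0000  +0.1622  -0.3450  +0.4956  +0.0381]
|roots of det(T-λI)|: 0.5306, 0.2288, 0.2288, 0.1172, 0.0000.
ρ = 0.5306; 0.5306 < 1, so it converges for any x₀.

yes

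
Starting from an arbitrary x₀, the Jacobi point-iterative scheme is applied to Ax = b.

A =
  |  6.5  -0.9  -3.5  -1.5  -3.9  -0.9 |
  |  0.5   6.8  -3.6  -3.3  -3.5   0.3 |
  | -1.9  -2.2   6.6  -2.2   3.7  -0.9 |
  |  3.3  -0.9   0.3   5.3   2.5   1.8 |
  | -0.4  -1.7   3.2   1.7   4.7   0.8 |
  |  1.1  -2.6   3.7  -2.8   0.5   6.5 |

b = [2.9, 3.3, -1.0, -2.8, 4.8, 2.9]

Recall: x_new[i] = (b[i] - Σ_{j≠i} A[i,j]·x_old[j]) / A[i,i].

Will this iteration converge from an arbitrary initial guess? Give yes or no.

no

Let D = diag(6.5, 6.8, 6.6, 5.3, 4.7, 6.5); L, U the strict triangles.
Jacobi T = -D⁻¹(L+U): T[5,4] = -(0.5)/(6.5) = -0.0769; T[5,5] = 0.
  T[0,:] = [+0.0000, +0.1385, +0.5385, +0.2308, +0.6000, +0.1385]
  T[1,:] = [-0.0735, +0.0000, +0.5294, +0.4853, +0.5147, -0.0441]
  T[2,:] = [+0.2879, +0.3333, +0.0000, +0.3333, -0.5606, +0.1364]
  T[3,:] = [-0.6226, +0.1698, -0.0566, +0.0000, -0.4717, -0.3396]
  T[4,:] = [+0.0851, +0.3617, -0.6809, -0.3617, +0.0000, -0.1702]
  T[5,:] = [-0.1692, +0.4000, -0.5692, +0.4308, -0.0769, +0.0000]
|λ(T)| sorted: 1.1759, 0.7732, 0.6229, 0.6229, 0.4243, 0.3048.
ρ(T) = max|λ| = 1.1759; 1.1759 > 1, so it fails to converge.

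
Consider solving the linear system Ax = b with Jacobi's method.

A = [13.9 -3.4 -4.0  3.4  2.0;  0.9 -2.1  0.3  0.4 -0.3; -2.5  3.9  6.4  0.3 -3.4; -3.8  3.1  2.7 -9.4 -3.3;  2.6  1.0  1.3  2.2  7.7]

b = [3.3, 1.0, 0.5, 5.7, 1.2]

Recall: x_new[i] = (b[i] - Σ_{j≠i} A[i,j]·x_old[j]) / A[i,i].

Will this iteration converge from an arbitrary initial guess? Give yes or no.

yes

A = D + L + U where D = diag(13.9, -2.1, 6.4, -9.4, 7.7).
Jacobi T = -D⁻¹(L+U): T[1,4] = -(-0.3)/(-2.1) = -0.1429; T[1,1] = 0.
  T[0,:] = [+0.0000 +0.2446 +0.2878 -0.2446 -0.1439]
  T[1,:] = [+0.4286 +0.0000 +0.1429 +0.1905 -0.1429]
  T[2,:] = [+0.3906 -0.6094 +0.0000 -0.0469 +0.5312]
  T[3,:] = [-0.4043 +0.3298 +0.2872 +0.0000 -0.3511]
  T[4,:] = [-0.3377 -0.1299 -0.1688 -0.2857 +0.0000]
|eigenvalues of T|: 0.8403, 0.5561, 0.5561, 0.2660, 0.1540.
spectral radius ρ = 0.8403; 0.8403 < 1: convergent.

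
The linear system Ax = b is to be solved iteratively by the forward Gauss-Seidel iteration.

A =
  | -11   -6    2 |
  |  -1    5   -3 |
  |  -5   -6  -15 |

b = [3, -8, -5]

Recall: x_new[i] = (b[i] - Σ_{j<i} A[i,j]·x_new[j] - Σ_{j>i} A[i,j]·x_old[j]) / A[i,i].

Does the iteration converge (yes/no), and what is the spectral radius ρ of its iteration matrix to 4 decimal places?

Let D = diag(-11, 5, -15); L, U the strict triangles.
GS T = -(D+L)⁻¹U: row 0 first, T[0,1] = -(-6)/(-11) = -0.5455; later rows by forward substitution.
  T[0,:] = [+0.0000  -0.5455  +0.1818]
  T[1,:] = [+0.0000  -0.1091  +0.6364]
  T[2,:] = [+0.0000  +0.2255  -0.3152]
|eigenvalues of T|: 0.6047, 0.1804, 0.0000.
ρ(T) = max|λ| = 0.6047; 0.6047 < 1 ⇒ converges.

yes, ρ = 0.6047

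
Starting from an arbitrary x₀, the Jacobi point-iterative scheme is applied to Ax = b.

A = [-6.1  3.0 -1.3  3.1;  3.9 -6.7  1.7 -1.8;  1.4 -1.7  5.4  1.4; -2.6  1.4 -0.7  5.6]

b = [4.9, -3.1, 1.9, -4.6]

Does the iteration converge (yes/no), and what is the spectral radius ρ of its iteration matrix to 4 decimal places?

yes, ρ = 0.9439

Split A = D + L + U, D = diag(-6.1, -6.7, 5.4, 5.6).
Jacobi T = -D⁻¹(L+U): T[0,2] = -(-1.3)/(-6.1) = -0.2131; T[0,0] = 0.
  T[0,:] = [+0.0000 +0.4918 -0.2131 +0.5082]
  T[1,:] = [+0.5821 +0.0000 +0.2537 -0.2687]
  T[2,:] = [-0.2593 +0.3148 +0.0000 -0.2593]
  T[3,:] = [+0.4643 -0.2500 +0.1250 +0.0000]
|roots of det(T-λI)|: 0.9439, 0.6038, 0.3582, 0.0181.
spectral radius ρ = 0.9439; 0.9439 < 1, so it converges for any x₀.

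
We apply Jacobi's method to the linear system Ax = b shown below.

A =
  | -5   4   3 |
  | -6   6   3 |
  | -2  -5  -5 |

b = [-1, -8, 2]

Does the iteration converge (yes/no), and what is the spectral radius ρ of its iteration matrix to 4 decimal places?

no, ρ = 1.1951

A = D + L + U where D = diag(-5, 6, -5).
T_J = -D⁻¹(L+U): T[2,0] = -(-2)/(-5) = -0.4000; T[2,2] = 0.
  T[0,:] = [+0.0000  +0.8000  +0.6000]
  T[1,:] = [+1.0000  +0.0000  -0.5000]
  T[2,:] = [-0.4000  -1.0000  +0.0000]
eigenvalue magnitudes: 1.1951, 0.6068, 0.6068.
spectral radius ρ = 1.1951; 1.1951 > 1: divergent.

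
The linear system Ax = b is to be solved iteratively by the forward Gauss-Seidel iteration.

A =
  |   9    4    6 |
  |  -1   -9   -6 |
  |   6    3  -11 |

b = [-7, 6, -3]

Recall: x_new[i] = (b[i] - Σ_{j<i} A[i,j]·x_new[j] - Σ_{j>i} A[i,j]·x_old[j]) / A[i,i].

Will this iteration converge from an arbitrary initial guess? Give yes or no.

A = D + L + U where D = diag(9, -9, -11).
GS T = -(D+L)⁻¹U: row 0 first, T[0,2] = -(6)/(9) = -0.6667; later rows by forward substitution.
  T[0,:] = [+0.0000, -0.4444, -0.6667]
  T[1,:] = [+0.0000, +0.0494, -0.5926]
  T[2,:] = [+0.0000, -0.2290, -0.5253]
moduli |λ_i(T)| = 0.7051, 0.2292, 0.0000.
spectral radius ρ = 0.7051; 0.7051 < 1, so it converges for any x₀.

yes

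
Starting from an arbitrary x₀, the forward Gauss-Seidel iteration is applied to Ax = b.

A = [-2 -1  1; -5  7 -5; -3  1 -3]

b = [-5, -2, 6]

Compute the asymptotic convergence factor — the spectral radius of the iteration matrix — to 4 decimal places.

0.8978

Write A = D+L+U with D = diag(-2, 7, -3).
T_GS = -(D+L)⁻¹U: row 0 first, T[0,2] = -(1)/(-2) = +0.5000; later rows by forward substitution.
  T[0,:] = [+0.0000  -0.5000  +0.5000]
  T[1,:] = [+0.0000  -0.3571  +1.0714]
  T[2,:] = [+0.0000  +0.3810  -0.1429]
moduli |λ_i(T)| = 0.8978, 0.3978, 0.0000.
ρ(T) = max|λ| = 0.8978; 0.8978 < 1, so it converges for any x₀.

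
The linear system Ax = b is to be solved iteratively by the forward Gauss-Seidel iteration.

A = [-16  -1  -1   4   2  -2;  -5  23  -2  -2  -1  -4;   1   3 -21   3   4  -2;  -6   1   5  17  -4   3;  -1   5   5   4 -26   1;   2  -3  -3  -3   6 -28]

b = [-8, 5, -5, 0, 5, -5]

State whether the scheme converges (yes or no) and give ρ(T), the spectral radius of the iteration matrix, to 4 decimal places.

Write A = D+L+U with D = diag(-16, 23, -21, 17, -26, -28).
T_GS = -(D+L)⁻¹U: row 0 first, T[0,5] = -(-2)/(-16) = -0.1250; later rows by forward substitution.
  T[0,:] = [+0.0000  -0.0625  -0.0625  +0.2500  +0.1250  -0.1250]
  T[1,:] = [+0.0000  -0.0136  +0.0734  +0.1413  +0.0707  +0.1467]
  T[2,:] = [+0.0000  -0.0049  +0.0075  +0.1749  +0.2065  -0.0802]
  T[3,:] = [+0.0000  -0.0198  -0.0286  +0.0285  +0.2145  -0.2056]
  T[4,:] = [+0.0000  -0.0042  +0.0136  +0.0556  +0.0815  +0.0244]
  T[5,:] = [+0.0000  -0.0013  -0.0072  -0.0072  -0.0263  +0.0112]
|λ(T)| sorted: 0.1680, 0.0683, 0.0683, 0.0263, 0.0244, 0.0000.
spectral radius ρ = 0.1680; 0.1680 < 1, so it converges for any x₀.

yes, ρ = 0.1680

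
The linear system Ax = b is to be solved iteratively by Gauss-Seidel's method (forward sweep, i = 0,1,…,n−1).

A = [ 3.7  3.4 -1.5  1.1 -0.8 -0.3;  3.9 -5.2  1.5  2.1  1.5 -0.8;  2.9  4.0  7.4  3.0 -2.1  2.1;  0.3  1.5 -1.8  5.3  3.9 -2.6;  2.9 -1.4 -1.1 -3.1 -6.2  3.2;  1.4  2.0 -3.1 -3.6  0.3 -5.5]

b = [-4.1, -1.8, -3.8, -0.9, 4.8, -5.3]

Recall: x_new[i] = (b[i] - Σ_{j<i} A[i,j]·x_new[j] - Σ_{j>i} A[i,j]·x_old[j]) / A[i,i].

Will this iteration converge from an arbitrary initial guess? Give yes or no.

Write A = D+L+U with D = diag(3.7, -5.2, 7.4, 5.3, -6.2, -5.5).
Gauss-Seidel: T = -(D+L)⁻¹U, row 0 first, T[0,2] = -(-1.5)/(3.7) = +0.4054; later rows by forward substitution.
  T[0,:] = [+0.0000 -0.9189 +0.4054 -0.2973 +0.2162 +0.0811]
  T[1,:] = [+0.0000 -0.6892 +0.5925 +0.1809 +0.4506 -0.0930]
  T[2,:] = [+0.0000 +0.7327 -0.4792 -0.3867 -0.0445 -0.2653]
  T[3,:] = [+0.0000 +0.4959 -0.3534 -0.1657 -0.8907 +0.4222]
  T[4,:] = [+0.0000 -0.6521 +0.3175 -0.0285 +0.4527 +0.4110]
  T[5,:] = [+0.0000 -1.2576 +0.8373 +0.3149 +0.8517 -0.1176]
moduli |λ_i(T)| = 1.4311, 0.6022, 0.2473, 0.2473, 0.1971, 0.0000.
spectral radius ρ = 1.4311; 1.4311 > 1 ⇒ diverges.

no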